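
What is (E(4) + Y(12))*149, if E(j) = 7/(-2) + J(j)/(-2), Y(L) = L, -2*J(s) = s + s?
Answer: 3129/2 ≈ 1564.5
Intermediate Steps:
J(s) = -s (J(s) = -(s + s)/2 = -s)
E(j) = -7/2 + j/2 (E(j) = 7/(-2) - j/(-2) = 7*(-1/2) - j*(-1/2) = -7/2 + j/2)
(E(4) + Y(12))*149 = ((-7/2 + (1/2)*4) + 12)*149 = ((-7/2 + 2) + 12)*149 = (-3/2 + 12)*149 = (21/2)*149 = 3129/2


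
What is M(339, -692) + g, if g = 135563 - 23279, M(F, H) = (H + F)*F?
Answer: -7383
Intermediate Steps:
M(F, H) = F*(F + H) (M(F, H) = (F + H)*F = F*(F + H))
g = 112284
M(339, -692) + g = 339*(339 - 692) + 112284 = 339*(-353) + 112284 = -119667 + 112284 = -7383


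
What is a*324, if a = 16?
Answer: 5184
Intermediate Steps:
a*324 = 16*324 = 5184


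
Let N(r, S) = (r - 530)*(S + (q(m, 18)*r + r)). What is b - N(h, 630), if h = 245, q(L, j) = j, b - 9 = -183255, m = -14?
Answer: 1322979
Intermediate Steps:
b = -183246 (b = 9 - 183255 = -183246)
N(r, S) = (-530 + r)*(S + 19*r) (N(r, S) = (r - 530)*(S + (18*r + r)) = (-530 + r)*(S + 19*r))
b - N(h, 630) = -183246 - (-10070*245 - 530*630 + 19*245² + 630*245) = -183246 - (-2467150 - 333900 + 19*60025 + 154350) = -183246 - (-2467150 - 333900 + 1140475 + 154350) = -183246 - 1*(-1506225) = -183246 + 1506225 = 1322979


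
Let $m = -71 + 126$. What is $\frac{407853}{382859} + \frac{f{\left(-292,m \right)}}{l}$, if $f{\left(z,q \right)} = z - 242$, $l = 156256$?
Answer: $\frac{31762515831}{29912007952} \approx 1.0619$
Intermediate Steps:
$m = 55$
$f{\left(z,q \right)} = -242 + z$
$\frac{407853}{382859} + \frac{f{\left(-292,m \right)}}{l} = \frac{407853}{382859} + \frac{-242 - 292}{156256} = 407853 \cdot \frac{1}{382859} - \frac{267}{78128} = \frac{407853}{382859} - \frac{267}{78128} = \frac{31762515831}{29912007952}$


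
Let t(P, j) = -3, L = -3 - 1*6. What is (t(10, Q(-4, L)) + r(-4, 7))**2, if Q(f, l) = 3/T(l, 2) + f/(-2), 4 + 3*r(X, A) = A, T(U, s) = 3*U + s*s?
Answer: 4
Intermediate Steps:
T(U, s) = s**2 + 3*U (T(U, s) = 3*U + s**2 = s**2 + 3*U)
r(X, A) = -4/3 + A/3
L = -9 (L = -3 - 6 = -9)
Q(f, l) = 3/(4 + 3*l) - f/2 (Q(f, l) = 3/(2**2 + 3*l) + f/(-2) = 3/(4 + 3*l) + f*(-1/2) = 3/(4 + 3*l) - f/2)
(t(10, Q(-4, L)) + r(-4, 7))**2 = (-3 + (-4/3 + (1/3)*7))**2 = (-3 + (-4/3 + 7/3))**2 = (-3 + 1)**2 = (-2)**2 = 4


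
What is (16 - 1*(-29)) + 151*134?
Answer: 20279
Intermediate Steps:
(16 - 1*(-29)) + 151*134 = (16 + 29) + 20234 = 45 + 20234 = 20279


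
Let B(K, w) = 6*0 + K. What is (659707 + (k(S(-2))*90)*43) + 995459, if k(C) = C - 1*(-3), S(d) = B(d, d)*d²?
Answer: 1635816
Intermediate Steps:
B(K, w) = K (B(K, w) = 0 + K = K)
S(d) = d³ (S(d) = d*d² = d³)
k(C) = 3 + C (k(C) = C + 3 = 3 + C)
(659707 + (k(S(-2))*90)*43) + 995459 = (659707 + ((3 + (-2)³)*90)*43) + 995459 = (659707 + ((3 - 8)*90)*43) + 995459 = (659707 - 5*90*43) + 995459 = (659707 - 450*43) + 995459 = (659707 - 19350) + 995459 = 640357 + 995459 = 1635816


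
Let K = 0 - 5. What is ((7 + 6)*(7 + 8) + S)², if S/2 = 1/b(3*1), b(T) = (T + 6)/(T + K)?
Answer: 3066001/81 ≈ 37852.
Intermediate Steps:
K = -5
b(T) = (6 + T)/(-5 + T) (b(T) = (T + 6)/(T - 5) = (6 + T)/(-5 + T))
S = -4/9 (S = 2/(((6 + 3*1)/(-5 + 3*1))) = 2/(((6 + 3)/(-5 + 3))) = 2/((9/(-2))) = 2/((-½*9)) = 2/(-9/2) = 2*(-2/9) = -4/9 ≈ -0.44444)
((7 + 6)*(7 + 8) + S)² = ((7 + 6)*(7 + 8) - 4/9)² = (13*15 - 4/9)² = (195 - 4/9)² = (1751/9)² = 3066001/81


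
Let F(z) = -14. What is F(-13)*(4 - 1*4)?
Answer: 0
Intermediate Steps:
F(-13)*(4 - 1*4) = -14*(4 - 1*4) = -14*(4 - 4) = -14*0 = 0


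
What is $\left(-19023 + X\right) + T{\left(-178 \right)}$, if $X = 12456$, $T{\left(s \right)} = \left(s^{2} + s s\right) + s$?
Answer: $56623$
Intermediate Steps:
$T{\left(s \right)} = s + 2 s^{2}$ ($T{\left(s \right)} = \left(s^{2} + s^{2}\right) + s = 2 s^{2} + s = s + 2 s^{2}$)
$\left(-19023 + X\right) + T{\left(-178 \right)} = \left(-19023 + 12456\right) - 178 \left(1 + 2 \left(-178\right)\right) = -6567 - 178 \left(1 - 356\right) = -6567 - -63190 = -6567 + 63190 = 56623$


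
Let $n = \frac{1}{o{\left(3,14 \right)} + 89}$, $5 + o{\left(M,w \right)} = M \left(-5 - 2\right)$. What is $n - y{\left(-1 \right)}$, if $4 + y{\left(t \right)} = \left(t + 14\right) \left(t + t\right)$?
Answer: $\frac{1891}{63} \approx 30.016$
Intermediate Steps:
$y{\left(t \right)} = -4 + 2 t \left(14 + t\right)$ ($y{\left(t \right)} = -4 + \left(t + 14\right) \left(t + t\right) = -4 + \left(14 + t\right) 2 t = -4 + 2 t \left(14 + t\right)$)
$o{\left(M,w \right)} = -5 - 7 M$ ($o{\left(M,w \right)} = -5 + M \left(-5 - 2\right) = -5 + M \left(-7\right) = -5 - 7 M$)
$n = \frac{1}{63}$ ($n = \frac{1}{\left(-5 - 21\right) + 89} = \frac{1}{-26 + 89} = \frac{1}{63} \approx 0.015873$)
$n - y{\left(-1 \right)} = \frac{1}{63} - \left(-4 + 2 \left(-1\right)^{2} + 28 \left(-1\right)\right) = \frac{1}{63} - \left(-4 + 2 \cdot 1 - 28\right) = \frac{1}{63} - \left(-4 + 2 - 28\right) = \frac{1}{63} - -30 = \frac{1}{63} + 30 = \frac{1891}{63}$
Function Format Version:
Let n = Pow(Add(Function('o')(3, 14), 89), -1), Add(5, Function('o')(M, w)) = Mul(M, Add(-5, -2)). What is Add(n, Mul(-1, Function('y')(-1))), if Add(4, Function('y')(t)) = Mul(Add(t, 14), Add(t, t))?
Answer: Rational(1891, 63) ≈ 30.016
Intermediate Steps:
Function('y')(t) = Add(-4, Mul(2, t, Add(14, t))) (Function('y')(t) = Add(-4, Mul(Add(t, 14), Add(t, t))) = Add(-4, Mul(Add(14, t), Mul(2, t))) = Add(-4, Mul(2, t, Add(14, t))))
Function('o')(M, w) = Add(-5, Mul(-7, M)) (Function('o')(M, w) = Add(-5, Mul(M, Add(-5, -2))) = Add(-5, Mul(M, -7)) = Add(-5, Mul(-7, M)))
n = Rational(1, 63) (n = Pow(Add(Add(-5, Mul(-7, 3)), 89), -1) = Pow(Add(Add(-5, -21), 89), -1) = Pow(Add(-26, 89), -1) = Pow(63, -1) = Rational(1, 63) ≈ 0.015873)
Add(n, Mul(-1, Function('y')(-1))) = Add(Rational(1, 63), Mul(-1, Add(-4, Mul(2, Pow(-1, 2)), Mul(28, -1)))) = Add(Rational(1, 63), Mul(-1, Add(-4, Mul(2, 1), -28))) = Add(Rational(1, 63), Mul(-1, Add(-4, 2, -28))) = Add(Rational(1, 63), Mul(-1, -30)) = Add(Rational(1, 63), 30) = Rational(1891, 63)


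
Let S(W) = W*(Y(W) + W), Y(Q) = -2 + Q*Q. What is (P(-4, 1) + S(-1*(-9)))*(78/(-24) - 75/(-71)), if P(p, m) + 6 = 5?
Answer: -492793/284 ≈ -1735.2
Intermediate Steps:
Y(Q) = -2 + Q²
P(p, m) = -1 (P(p, m) = -6 + 5 = -1)
S(W) = W*(-2 + W + W²) (S(W) = W*((-2 + W²) + W) = W*(-2 + W + W²))
(P(-4, 1) + S(-1*(-9)))*(78/(-24) - 75/(-71)) = (-1 + (-1*(-9))*(-2 - 1*(-9) + (-1*(-9))²))*(78/(-24) - 75/(-71)) = (-1 + 9*(-2 + 9 + 9²))*(78*(-1/24) - 75*(-1/71)) = (-1 + 9*(-2 + 9 + 81))*(-13/4 + 75/71) = (-1 + 9*88)*(-623/284) = (-1 + 792)*(-623/284) = 791*(-623/284) = -492793/284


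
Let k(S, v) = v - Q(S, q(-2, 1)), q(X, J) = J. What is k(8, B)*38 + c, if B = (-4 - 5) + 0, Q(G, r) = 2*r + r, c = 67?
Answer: -389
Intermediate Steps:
Q(G, r) = 3*r
B = -9 (B = -9 + 0 = -9)
k(S, v) = -3 + v (k(S, v) = v - 3 = -3 + v)
k(8, B)*38 + c = (-3 - 9)*38 + 67 = -12*38 + 67 = -456 + 67 = -389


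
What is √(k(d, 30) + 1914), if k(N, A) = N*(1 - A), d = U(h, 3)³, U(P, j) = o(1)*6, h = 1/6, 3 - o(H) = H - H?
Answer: 31*I*√174 ≈ 408.92*I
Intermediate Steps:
o(H) = 3 (o(H) = 3 - (H - H) = 3 - 1*0 = 3 + 0 = 3)
h = ⅙ ≈ 0.16667
U(P, j) = 18 (U(P, j) = 3*6 = 18)
d = 5832 (d = 18³ = 5832)
√(k(d, 30) + 1914) = √(5832*(1 - 1*30) + 1914) = √(5832*(1 - 30) + 1914) = √(5832*(-29) + 1914) = √(-169128 + 1914) = √(-167214) = 31*I*√174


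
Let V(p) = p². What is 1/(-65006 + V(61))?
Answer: -1/61285 ≈ -1.6317e-5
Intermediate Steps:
1/(-65006 + V(61)) = 1/(-65006 + 61²) = 1/(-65006 + 3721) = 1/(-61285) = -1/61285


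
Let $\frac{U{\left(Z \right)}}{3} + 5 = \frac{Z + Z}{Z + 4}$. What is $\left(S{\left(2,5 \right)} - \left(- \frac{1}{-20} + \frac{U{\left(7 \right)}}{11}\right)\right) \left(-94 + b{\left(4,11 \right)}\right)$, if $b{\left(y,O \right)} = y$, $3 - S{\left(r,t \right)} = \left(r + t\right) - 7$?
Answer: $- \frac{86391}{242} \approx -356.99$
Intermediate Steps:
$S{\left(r,t \right)} = 10 - r - t$ ($S{\left(r,t \right)} = 3 - \left(\left(r + t\right) - 7\right) = 3 - \left(-7 + r + t\right) = 10 - r - t$)
$U{\left(Z \right)} = -15 + \frac{6 Z}{4 + Z}$ ($U{\left(Z \right)} = -15 + 3 \frac{Z + Z}{Z + 4} = -15 + 3 \frac{2 Z}{4 + Z} = -15 + \frac{6 Z}{4 + Z}$)
$\left(S{\left(2,5 \right)} - \left(- \frac{1}{-20} + \frac{U{\left(7 \right)}}{11}\right)\right) \left(-94 + b{\left(4,11 \right)}\right) = \left(\left(10 - 2 - 5\right) - \left(- \frac{1}{-20} + \frac{3 \frac{1}{4 + 7} \left(-20 - 21\right)}{11}\right)\right) \left(-94 + 4\right) = \left(\left(10 - 2 - 5\right) - \left(\left(-1\right) \left(- \frac{1}{20}\right) + \frac{3 \left(-20 - 21\right)}{11} \cdot \frac{1}{11}\right)\right) \left(-90\right) = \left(3 - \left(\frac{1}{20} + 3 \cdot \frac{1}{11} \left(-41\right) \frac{1}{11}\right)\right) \left(-90\right) = \left(3 - \left(\frac{1}{20} - \frac{123}{121}\right)\right) \left(-90\right) = \left(3 - - \frac{2339}{2420}\right) \left(-90\right) = \left(3 + \frac{2339}{2420}\right) \left(-90\right) = \frac{9599}{2420} \left(-90\right) = - \frac{86391}{242}$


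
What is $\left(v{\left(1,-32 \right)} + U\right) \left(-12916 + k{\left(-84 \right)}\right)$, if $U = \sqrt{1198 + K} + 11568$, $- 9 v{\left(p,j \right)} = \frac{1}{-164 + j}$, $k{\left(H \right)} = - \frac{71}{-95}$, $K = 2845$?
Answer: $- \frac{8345687875799}{55860} - \frac{1226949 \sqrt{4043}}{95} \approx -1.5022 \cdot 10^{8}$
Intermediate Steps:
$k{\left(H \right)} = \frac{71}{95}$ ($k{\left(H \right)} = \left(-71\right) \left(- \frac{1}{95}\right) = \frac{71}{95}$)
$v{\left(p,j \right)} = - \frac{1}{9 \left(-164 + j\right)}$
$U = 11568 + \sqrt{4043}$ ($U = \sqrt{1198 + 2845} + 11568 = \sqrt{4043} + 11568 = 11568 + \sqrt{4043} \approx 11632.0$)
$\left(v{\left(1,-32 \right)} + U\right) \left(-12916 + k{\left(-84 \right)}\right) = \left(- \frac{1}{-1476 + 9 \left(-32\right)} + \left(11568 + \sqrt{4043}\right)\right) \left(-12916 + \frac{71}{95}\right) = \left(- \frac{1}{-1476 - 288} + \left(11568 + \sqrt{4043}\right)\right) \left(- \frac{1226949}{95}\right) = \left(- \frac{1}{-1764} + \left(11568 + \sqrt{4043}\right)\right) \left(- \frac{1226949}{95}\right) = \left(\left(-1\right) \left(- \frac{1}{1764}\right) + \left(11568 + \sqrt{4043}\right)\right) \left(- \frac{1226949}{95}\right) = \left(\frac{1}{1764} + \left(11568 + \sqrt{4043}\right)\right) \left(- \frac{1226949}{95}\right) = \left(\frac{20405953}{1764} + \sqrt{4043}\right) \left(- \frac{1226949}{95}\right) = - \frac{8345687875799}{55860} - \frac{1226949 \sqrt{4043}}{95}$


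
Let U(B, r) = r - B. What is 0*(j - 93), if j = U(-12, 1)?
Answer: 0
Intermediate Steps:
j = 13 (j = 1 - 1*(-12) = 1 + 12 = 13)
0*(j - 93) = 0*(13 - 93) = 0*(-80) = 0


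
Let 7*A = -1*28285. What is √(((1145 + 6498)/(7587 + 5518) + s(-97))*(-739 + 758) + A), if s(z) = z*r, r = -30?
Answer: 4*√26960743029115/91735 ≈ 226.41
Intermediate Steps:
s(z) = -30*z (s(z) = z*(-30) = -30*z)
A = -28285/7 (A = (-1*28285)/7 = (⅐)*(-28285) = -28285/7 ≈ -4040.7)
√(((1145 + 6498)/(7587 + 5518) + s(-97))*(-739 + 758) + A) = √(((1145 + 6498)/(7587 + 5518) - 30*(-97))*(-739 + 758) - 28285/7) = √((7643/13105 + 2910)*19 - 28285/7) = √((38143193/13105)*19 - 28285/7) = √(724720667/13105 - 28285/7) = √(4702369744/91735) = 4*√26960743029115/91735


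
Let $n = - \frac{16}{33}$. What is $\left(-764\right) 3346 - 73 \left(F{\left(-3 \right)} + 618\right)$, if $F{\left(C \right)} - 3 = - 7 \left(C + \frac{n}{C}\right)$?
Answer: $- \frac{257709614}{99} \approx -2.6031 \cdot 10^{6}$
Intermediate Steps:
$n = - \frac{16}{33}$ ($n = \left(-16\right) \frac{1}{33} = - \frac{16}{33} \approx -0.48485$)
$F{\left(C \right)} = 3 - 7 C + \frac{112}{33 C}$ ($F{\left(C \right)} = 3 - 7 \left(C - \frac{16}{33 C}\right) = 3 - \left(7 C - \frac{112}{33 C}\right) = 3 - 7 C + \frac{112}{33 C}$)
$\left(-764\right) 3346 - 73 \left(F{\left(-3 \right)} + 618\right) = \left(-764\right) 3346 - 73 \left(\left(3 - -21 + \frac{112}{33 \left(-3\right)}\right) + 618\right) = -2556344 - 73 \left(\left(3 + 21 + \frac{112}{33} \left(- \frac{1}{3}\right)\right) + 618\right) = -2556344 - 73 \left(\left(3 + 21 - \frac{112}{99}\right) + 618\right) = -2556344 - 73 \left(\frac{2264}{99} + 618\right) = -2556344 - \frac{4631558}{99} = - \frac{257709614}{99}$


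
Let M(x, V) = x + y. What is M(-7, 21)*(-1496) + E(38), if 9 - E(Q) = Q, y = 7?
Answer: -29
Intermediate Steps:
E(Q) = 9 - Q
M(x, V) = 7 + x (M(x, V) = x + 7 = 7 + x)
M(-7, 21)*(-1496) + E(38) = (7 - 7)*(-1496) + (9 - 1*38) = 0*(-1496) + (9 - 38) = 0 - 29 = -29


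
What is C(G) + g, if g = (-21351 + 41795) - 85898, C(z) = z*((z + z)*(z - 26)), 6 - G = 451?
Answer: -186605004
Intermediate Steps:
G = -445 (G = 6 - 1*451 = 6 - 451 = -445)
C(z) = 2*z**2*(-26 + z) (C(z) = z*((2*z)*(-26 + z)) = z*(2*z*(-26 + z)) = 2*z**2*(-26 + z))
g = -65454 (g = 20444 - 85898 = -65454)
C(G) + g = 2*(-445)**2*(-26 - 445) - 65454 = 2*198025*(-471) - 65454 = -186539550 - 65454 = -186605004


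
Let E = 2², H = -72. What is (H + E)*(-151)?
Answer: 10268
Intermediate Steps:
E = 4
(H + E)*(-151) = (-72 + 4)*(-151) = -68*(-151) = 10268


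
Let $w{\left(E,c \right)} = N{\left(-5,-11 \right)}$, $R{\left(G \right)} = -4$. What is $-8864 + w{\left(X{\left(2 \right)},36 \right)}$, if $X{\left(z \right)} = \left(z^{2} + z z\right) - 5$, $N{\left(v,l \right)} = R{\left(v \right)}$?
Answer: $-8868$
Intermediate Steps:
$N{\left(v,l \right)} = -4$
$X{\left(z \right)} = -5 + 2 z^{2}$ ($X{\left(z \right)} = \left(z^{2} + z^{2}\right) - 5 = 2 z^{2} - 5 = -5 + 2 z^{2}$)
$w{\left(E,c \right)} = -4$
$-8864 + w{\left(X{\left(2 \right)},36 \right)} = -8864 - 4 = -8868$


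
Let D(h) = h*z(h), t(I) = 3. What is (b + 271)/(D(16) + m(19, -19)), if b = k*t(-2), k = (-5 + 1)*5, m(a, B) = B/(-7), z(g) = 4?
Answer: 1477/467 ≈ 3.1627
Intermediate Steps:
m(a, B) = -B/7 (m(a, B) = B*(-⅐) = -B/7)
k = -20 (k = -4*5 = -20)
D(h) = 4*h (D(h) = h*4 = 4*h)
b = -60 (b = -20*3 = -60)
(b + 271)/(D(16) + m(19, -19)) = (-60 + 271)/(4*16 - ⅐*(-19)) = 211/(64 + 19/7) = 211/(467/7) = 211*(7/467) = 1477/467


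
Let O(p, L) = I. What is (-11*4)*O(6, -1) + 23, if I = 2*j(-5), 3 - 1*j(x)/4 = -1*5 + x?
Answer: -4553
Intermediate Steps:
j(x) = 32 - 4*x (j(x) = 12 - 4*(-1*5 + x) = 12 - 4*(-5 + x) = 12 + (20 - 4*x) = 32 - 4*x)
I = 104 (I = 2*(32 - 4*(-5)) = 2*(32 + 20) = 2*52 = 104)
O(p, L) = 104
(-11*4)*O(6, -1) + 23 = -11*4*104 + 23 = -44*104 + 23 = -4576 + 23 = -4553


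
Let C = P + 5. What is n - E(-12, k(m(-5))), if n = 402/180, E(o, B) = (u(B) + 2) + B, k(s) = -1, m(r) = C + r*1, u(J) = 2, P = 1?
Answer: -23/30 ≈ -0.76667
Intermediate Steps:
C = 6 (C = 1 + 5 = 6)
m(r) = 6 + r (m(r) = 6 + r*1 = 6 + r)
E(o, B) = 4 + B (E(o, B) = (2 + 2) + B = 4 + B)
n = 67/30 (n = 402*(1/180) = 67/30 ≈ 2.2333)
n - E(-12, k(m(-5))) = 67/30 - (4 - 1) = 67/30 - 1*3 = 67/30 - 3 = -23/30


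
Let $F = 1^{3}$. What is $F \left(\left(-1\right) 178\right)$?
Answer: $-178$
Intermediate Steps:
$F = 1$
$F \left(\left(-1\right) 178\right) = 1 \left(\left(-1\right) 178\right) = 1 \left(-178\right) = -178$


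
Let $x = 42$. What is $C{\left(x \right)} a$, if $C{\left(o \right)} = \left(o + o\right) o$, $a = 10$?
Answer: $35280$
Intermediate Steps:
$C{\left(o \right)} = 2 o^{2}$ ($C{\left(o \right)} = 2 o o = 2 o^{2}$)
$C{\left(x \right)} a = 2 \cdot 42^{2} \cdot 10 = 2 \cdot 1764 \cdot 10 = 3528 \cdot 10 = 35280$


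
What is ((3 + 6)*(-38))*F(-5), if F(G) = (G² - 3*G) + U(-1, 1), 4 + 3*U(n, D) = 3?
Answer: -13566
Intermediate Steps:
U(n, D) = -⅓ (U(n, D) = -4/3 + (⅓)*3 = -4/3 + 1 = -⅓)
F(G) = -⅓ + G² - 3*G (F(G) = (G² - 3*G) - ⅓ = -⅓ + G² - 3*G)
((3 + 6)*(-38))*F(-5) = ((3 + 6)*(-38))*(-⅓ + (-5)² - 3*(-5)) = (9*(-38))*(-⅓ + 25 + 15) = -342*119/3 = -13566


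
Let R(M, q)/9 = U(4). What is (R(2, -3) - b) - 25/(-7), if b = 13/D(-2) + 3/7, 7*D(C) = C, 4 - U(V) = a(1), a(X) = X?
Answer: 1059/14 ≈ 75.643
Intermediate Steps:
U(V) = 3 (U(V) = 4 - 1*1 = 4 - 1 = 3)
D(C) = C/7
R(M, q) = 27 (R(M, q) = 9*3 = 27)
b = -631/14 (b = 13/(((1/7)*(-2))) + 3/7 = 13/(-2/7) + 3*(1/7) = 13*(-7/2) + 3/7 = -91/2 + 3/7 = -631/14 ≈ -45.071)
(R(2, -3) - b) - 25/(-7) = (27 - 1*(-631/14)) - 25/(-7) = (27 + 631/14) - 25*(-1/7) = 1009/14 + 25/7 = 1059/14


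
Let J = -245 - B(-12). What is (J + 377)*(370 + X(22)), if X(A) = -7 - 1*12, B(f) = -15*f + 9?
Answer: -20007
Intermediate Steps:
B(f) = 9 - 15*f
X(A) = -19 (X(A) = -7 - 12 = -19)
J = -434 (J = -245 - (9 - 15*(-12)) = -245 - (9 + 180) = -245 - 1*189 = -245 - 189 = -434)
(J + 377)*(370 + X(22)) = (-434 + 377)*(370 - 19) = -57*351 = -20007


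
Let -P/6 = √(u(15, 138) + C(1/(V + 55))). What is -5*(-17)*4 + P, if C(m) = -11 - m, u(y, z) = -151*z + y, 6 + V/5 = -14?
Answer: 340 - 2*I*√4687645/5 ≈ 340.0 - 866.04*I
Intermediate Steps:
V = -100 (V = -30 + 5*(-14) = -30 - 70 = -100)
u(y, z) = y - 151*z
P = -2*I*√4687645/5 (P = -6*√((15 - 151*138) + (-11 - 1/(-100 + 55))) = -6*√((15 - 20838) + (-11 - 1/(-45))) = -6*√(-20823 + (-11 - 1*(-1/45))) = -6*√(-20823 + (-11 + 1/45)) = -6*√(-20823 - 494/45) = -2*I*√4687645/5 ≈ -866.04*I)
-5*(-17)*4 + P = -5*(-17)*4 - 2*I*√4687645/5 = 85*4 - 2*I*√4687645/5 = 340 - 2*I*√4687645/5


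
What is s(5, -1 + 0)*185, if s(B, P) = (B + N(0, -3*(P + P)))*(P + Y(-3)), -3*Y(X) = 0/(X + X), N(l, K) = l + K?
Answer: -2035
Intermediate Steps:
N(l, K) = K + l
Y(X) = 0 (Y(X) = -0/(3*(X + X)) = -0/(3*(2*X)) = -1/(2*X)*0/3 = -⅓*0 = 0)
s(B, P) = P*(B - 6*P) (s(B, P) = (B + (-3*(P + P) + 0))*(P + 0) = (B + (-6*P + 0))*P = (B - 6*P)*P = P*(B - 6*P))
s(5, -1 + 0)*185 = ((-1 + 0)*(5 - 6*(-1 + 0)))*185 = -(5 - 6*(-1))*185 = -(5 + 6)*185 = -1*11*185 = -11*185 = -2035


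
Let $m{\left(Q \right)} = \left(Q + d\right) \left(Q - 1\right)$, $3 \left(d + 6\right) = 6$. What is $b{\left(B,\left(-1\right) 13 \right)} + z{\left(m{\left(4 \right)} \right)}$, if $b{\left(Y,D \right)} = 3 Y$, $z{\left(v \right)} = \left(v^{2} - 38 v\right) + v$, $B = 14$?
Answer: $42$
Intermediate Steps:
$d = -4$ ($d = -6 + \frac{1}{3} \cdot 6 = -6 + 2 = -4$)
$m{\left(Q \right)} = \left(-1 + Q\right) \left(-4 + Q\right)$ ($m{\left(Q \right)} = \left(Q - 4\right) \left(Q - 1\right) = \left(-4 + Q\right) \left(-1 + Q\right) = \left(-1 + Q\right) \left(-4 + Q\right)$)
$z{\left(v \right)} = v^{2} - 37 v$
$b{\left(B,\left(-1\right) 13 \right)} + z{\left(m{\left(4 \right)} \right)} = 3 \cdot 14 + \left(4 + 4^{2} - 20\right) \left(-37 + \left(4 + 4^{2} - 20\right)\right) = 42 + \left(4 + 16 - 20\right) \left(-37 + \left(4 + 16 - 20\right)\right) = 42 + 0 \left(-37 + 0\right) = 42 + 0 \left(-37\right) = 42 + 0 = 42$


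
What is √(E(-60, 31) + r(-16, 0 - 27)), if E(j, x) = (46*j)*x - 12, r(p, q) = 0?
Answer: 6*I*√2377 ≈ 292.53*I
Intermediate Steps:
E(j, x) = -12 + 46*j*x (E(j, x) = 46*j*x - 12 = -12 + 46*j*x)
√(E(-60, 31) + r(-16, 0 - 27)) = √((-12 + 46*(-60)*31) + 0) = √((-12 - 85560) + 0) = √(-85572 + 0) = √(-85572) = 6*I*√2377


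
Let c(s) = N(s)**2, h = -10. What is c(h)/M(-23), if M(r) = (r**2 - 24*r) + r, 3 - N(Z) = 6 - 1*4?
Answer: 1/1058 ≈ 0.00094518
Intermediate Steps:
N(Z) = 1 (N(Z) = 3 - (6 - 1*4) = 3 - (6 - 4) = 3 - 1*2 = 3 - 2 = 1)
M(r) = r**2 - 23*r
c(s) = 1 (c(s) = 1**2 = 1)
c(h)/M(-23) = 1/(-23*(-23 - 23)) = 1/(-23*(-46)) = 1/1058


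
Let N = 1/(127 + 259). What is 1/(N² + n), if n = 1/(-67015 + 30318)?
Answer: -5467706212/112299 ≈ -48689.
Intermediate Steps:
N = 1/386 ≈ 0.0025907
n = -1/36697 (n = 1/(-36697) = -1/36697 ≈ -2.7250e-5)
1/(N² + n) = 1/((1/386)² - 1/36697) = 1/(1/148996 - 1/36697) = 1/(-112299/5467706212) = -5467706212/112299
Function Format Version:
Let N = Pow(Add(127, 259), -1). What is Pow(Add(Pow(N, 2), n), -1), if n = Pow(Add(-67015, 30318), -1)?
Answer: Rational(-5467706212, 112299) ≈ -48689.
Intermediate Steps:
N = Rational(1, 386) (N = Pow(386, -1) = Rational(1, 386) ≈ 0.0025907)
n = Rational(-1, 36697) (n = Pow(-36697, -1) = Rational(-1, 36697) ≈ -2.7250e-5)
Pow(Add(Pow(N, 2), n), -1) = Pow(Add(Pow(Rational(1, 386), 2), Rational(-1, 36697)), -1) = Pow(Add(Rational(1, 148996), Rational(-1, 36697)), -1) = Pow(Rational(-112299, 5467706212), -1) = Rational(-5467706212, 112299)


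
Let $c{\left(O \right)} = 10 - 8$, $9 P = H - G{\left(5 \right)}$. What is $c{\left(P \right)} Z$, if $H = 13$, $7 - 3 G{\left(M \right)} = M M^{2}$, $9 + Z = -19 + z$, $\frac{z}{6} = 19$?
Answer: $172$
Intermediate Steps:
$z = 114$ ($z = 6 \cdot 19 = 114$)
$Z = 86$ ($Z = -9 + \left(-19 + 114\right) = -9 + 95 = 86$)
$G{\left(M \right)} = \frac{7}{3} - \frac{M^{3}}{3}$ ($G{\left(M \right)} = \frac{7}{3} - \frac{M M^{2}}{3} = \frac{7}{3} - \frac{M^{3}}{3}$)
$P = \frac{157}{27}$ ($P = \frac{13 - \left(\frac{7}{3} - \frac{5^{3}}{3}\right)}{9} = \frac{13 - \left(\frac{7}{3} - \frac{125}{3}\right)}{9} = \frac{13 - - \frac{118}{3}}{9} = \frac{13 + \frac{118}{3}}{9} = \frac{1}{9} \cdot \frac{157}{3} = \frac{157}{27} \approx 5.8148$)
$c{\left(O \right)} = 2$
$c{\left(P \right)} Z = 2 \cdot 86 = 172$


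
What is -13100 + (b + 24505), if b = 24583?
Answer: 35988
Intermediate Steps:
-13100 + (b + 24505) = -13100 + (24583 + 24505) = -13100 + 49088 = 35988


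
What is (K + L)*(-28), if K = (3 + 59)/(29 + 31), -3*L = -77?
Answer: -3738/5 ≈ -747.60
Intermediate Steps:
L = 77/3 (L = -1/3*(-77) = 77/3 ≈ 25.667)
K = 31/30 (K = 62/60 = 62*(1/60) = 31/30 ≈ 1.0333)
(K + L)*(-28) = (31/30 + 77/3)*(-28) = (267/10)*(-28) = -3738/5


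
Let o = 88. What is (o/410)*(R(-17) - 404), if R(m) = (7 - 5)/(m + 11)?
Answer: -53372/615 ≈ -86.784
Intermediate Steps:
R(m) = 2/(11 + m)
(o/410)*(R(-17) - 404) = (88/410)*(2/(11 - 17) - 404) = (88*(1/410))*(2/(-6) - 404) = 44*(2*(-1/6) - 404)/205 = 44*(-1/3 - 404)/205 = (44/205)*(-1213/3) = -53372/615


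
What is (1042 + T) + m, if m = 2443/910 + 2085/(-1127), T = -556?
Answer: 71326133/146510 ≈ 486.83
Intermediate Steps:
m = 122273/146510 (m = 2443*(1/910) + 2085*(-1/1127) = 349/130 - 2085/1127 = 122273/146510 ≈ 0.83457)
(1042 + T) + m = (1042 - 556) + 122273/146510 = 486 + 122273/146510 = 71326133/146510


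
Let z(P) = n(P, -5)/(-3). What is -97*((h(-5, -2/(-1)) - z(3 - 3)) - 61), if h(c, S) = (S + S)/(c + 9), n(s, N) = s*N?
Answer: 5820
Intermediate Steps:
n(s, N) = N*s
z(P) = 5*P/3 (z(P) = -5*P/(-3) = -5*P*(-⅓) = 5*P/3)
h(c, S) = 2*S/(9 + c) (h(c, S) = (2*S)/(9 + c) = 2*S/(9 + c))
-97*((h(-5, -2/(-1)) - z(3 - 3)) - 61) = -97*((2*(-2/(-1))/(9 - 5) - 5*(3 - 3)/3) - 61) = -97*((2*(-2*(-1))/4 - 5*0/3) - 61) = -97*((2*2*(¼) - 1*0) - 61) = -97*((1 + 0) - 61) = -97*(1 - 61) = -97*(-60) = 5820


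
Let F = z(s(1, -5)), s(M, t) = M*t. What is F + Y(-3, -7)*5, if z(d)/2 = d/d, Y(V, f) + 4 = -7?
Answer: -53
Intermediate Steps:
Y(V, f) = -11 (Y(V, f) = -4 - 7 = -11)
z(d) = 2 (z(d) = 2*(d/d) = 2*1 = 2)
F = 2
F + Y(-3, -7)*5 = 2 - 11*5 = 2 - 55 = -53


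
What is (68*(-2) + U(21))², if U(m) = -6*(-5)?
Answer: 11236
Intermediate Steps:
U(m) = 30
(68*(-2) + U(21))² = (68*(-2) + 30)² = (-136 + 30)² = (-106)² = 11236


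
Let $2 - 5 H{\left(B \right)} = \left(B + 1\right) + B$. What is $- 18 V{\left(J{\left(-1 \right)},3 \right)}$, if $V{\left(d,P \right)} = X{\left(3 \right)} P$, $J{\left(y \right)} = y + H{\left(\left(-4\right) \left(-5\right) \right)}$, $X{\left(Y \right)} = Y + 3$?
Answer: $-324$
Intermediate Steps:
$X{\left(Y \right)} = 3 + Y$
$H{\left(B \right)} = \frac{1}{5} - \frac{2 B}{5}$ ($H{\left(B \right)} = \frac{2}{5} - \frac{\left(B + 1\right) + B}{5} = \frac{2}{5} - \frac{\left(1 + B\right) + B}{5} = \frac{2}{5} - \frac{1 + 2 B}{5} = \frac{2}{5} - \left(\frac{1}{5} + \frac{2 B}{5}\right) = \frac{1}{5} - \frac{2 B}{5}$)
$J{\left(y \right)} = - \frac{39}{5} + y$ ($J{\left(y \right)} = y + \left(\frac{1}{5} - \frac{2 \left(\left(-4\right) \left(-5\right)\right)}{5}\right) = y + \left(\frac{1}{5} - 8\right) = y - \frac{39}{5} = - \frac{39}{5} + y$)
$V{\left(d,P \right)} = 6 P$ ($V{\left(d,P \right)} = \left(3 + 3\right) P = 6 P$)
$- 18 V{\left(J{\left(-1 \right)},3 \right)} = - 18 \cdot 6 \cdot 3 = \left(-18\right) 18 = -324$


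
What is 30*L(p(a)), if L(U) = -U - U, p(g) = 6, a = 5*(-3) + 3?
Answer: -360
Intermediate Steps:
a = -12 (a = -15 + 3 = -12)
L(U) = -2*U
30*L(p(a)) = 30*(-2*6) = 30*(-12) = -360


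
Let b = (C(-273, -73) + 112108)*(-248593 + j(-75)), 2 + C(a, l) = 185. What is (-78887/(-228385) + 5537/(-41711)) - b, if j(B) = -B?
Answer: 265840397678936428342/9526166735 ≈ 2.7906e+10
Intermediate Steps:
C(a, l) = 183 (C(a, l) = -2 + 185 = 183)
b = -27906334738 (b = (183 + 112108)*(-248593 - 1*(-75)) = 112291*(-248593 + 75) = 112291*(-248518) = -27906334738)
(-78887/(-228385) + 5537/(-41711)) - b = (-78887/(-228385) + 5537/(-41711)) - 1*(-27906334738) = (-78887*(-1/228385) + 5537*(-1/41711)) + 27906334738 = (78887/228385 - 5537/41711) + 27906334738 = 2025887912/9526166735 + 27906334738 = 265840397678936428342/9526166735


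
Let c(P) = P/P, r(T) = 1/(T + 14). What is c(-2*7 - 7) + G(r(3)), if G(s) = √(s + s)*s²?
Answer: 1 + √34/4913 ≈ 1.0012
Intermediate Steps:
r(T) = 1/(14 + T)
c(P) = 1
G(s) = √2*s^(5/2) (G(s) = √(2*s)*s² = (√2*√s)*s² = √2*s^(5/2))
c(-2*7 - 7) + G(r(3)) = 1 + √2*(1/(14 + 3))^(5/2) = 1 + √2*(1/17)^(5/2) = 1 + √2*(√17/4913) = 1 + √34/4913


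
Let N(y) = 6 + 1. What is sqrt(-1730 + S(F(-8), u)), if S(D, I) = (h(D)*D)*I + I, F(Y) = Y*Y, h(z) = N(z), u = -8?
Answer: I*sqrt(5322) ≈ 72.952*I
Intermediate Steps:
N(y) = 7
h(z) = 7
F(Y) = Y**2
S(D, I) = I + 7*D*I (S(D, I) = (7*D)*I + I = 7*D*I + I = I + 7*D*I)
sqrt(-1730 + S(F(-8), u)) = sqrt(-1730 - 8*(1 + 7*(-8)**2)) = sqrt(-1730 - 8*(1 + 7*64)) = sqrt(-1730 - 8*(1 + 448)) = sqrt(-1730 - 8*449) = sqrt(-1730 - 3592) = sqrt(-5322) = I*sqrt(5322)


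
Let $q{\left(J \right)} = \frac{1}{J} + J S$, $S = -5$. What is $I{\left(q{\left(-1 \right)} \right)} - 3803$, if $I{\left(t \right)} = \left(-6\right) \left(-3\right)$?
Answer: $-3785$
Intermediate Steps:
$q{\left(J \right)} = \frac{1}{J} - 5 J$ ($q{\left(J \right)} = \frac{1}{J} + J \left(-5\right) = \frac{1}{J} - 5 J$)
$I{\left(t \right)} = 18$
$I{\left(q{\left(-1 \right)} \right)} - 3803 = 18 - 3803 = -3785$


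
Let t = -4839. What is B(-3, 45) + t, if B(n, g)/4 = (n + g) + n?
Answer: -4683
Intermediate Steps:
B(n, g) = 4*g + 8*n (B(n, g) = 4*((n + g) + n) = 4*((g + n) + n) = 4*(g + 2*n) = 4*g + 8*n)
B(-3, 45) + t = (4*45 + 8*(-3)) - 4839 = (180 - 24) - 4839 = 156 - 4839 = -4683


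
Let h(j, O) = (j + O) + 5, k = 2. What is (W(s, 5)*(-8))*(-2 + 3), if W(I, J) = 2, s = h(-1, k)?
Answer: -16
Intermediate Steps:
h(j, O) = 5 + O + j (h(j, O) = (O + j) + 5 = 5 + O + j)
s = 6 (s = 5 + 2 - 1 = 6)
(W(s, 5)*(-8))*(-2 + 3) = (2*(-8))*(-2 + 3) = -16*1 = -16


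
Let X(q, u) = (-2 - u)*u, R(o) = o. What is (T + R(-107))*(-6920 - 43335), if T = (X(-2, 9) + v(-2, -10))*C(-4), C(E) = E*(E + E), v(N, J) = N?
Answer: 167801445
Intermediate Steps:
C(E) = 2*E**2 (C(E) = E*(2*E) = 2*E**2)
X(q, u) = u*(-2 - u)
T = -3232 (T = (-1*9*(2 + 9) - 2)*(2*(-4)**2) = (-1*9*11 - 2)*(2*16) = (-99 - 2)*32 = -101*32 = -3232)
(T + R(-107))*(-6920 - 43335) = (-3232 - 107)*(-6920 - 43335) = -3339*(-50255) = 167801445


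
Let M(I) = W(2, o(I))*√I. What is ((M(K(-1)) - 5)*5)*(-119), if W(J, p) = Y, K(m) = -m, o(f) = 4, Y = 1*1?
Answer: 2380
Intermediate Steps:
Y = 1
W(J, p) = 1
M(I) = √I (M(I) = 1*√I = √I)
((M(K(-1)) - 5)*5)*(-119) = ((√(-1*(-1)) - 5)*5)*(-119) = ((√1 - 5)*5)*(-119) = ((1 - 5)*5)*(-119) = -4*5*(-119) = -20*(-119) = 2380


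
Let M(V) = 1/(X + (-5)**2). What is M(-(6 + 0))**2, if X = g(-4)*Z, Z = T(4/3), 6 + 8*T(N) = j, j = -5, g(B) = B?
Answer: 4/3721 ≈ 0.0010750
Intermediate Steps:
T(N) = -11/8 (T(N) = -3/4 + (1/8)*(-5) = -3/4 - 5/8 = -11/8)
Z = -11/8 ≈ -1.3750
X = 11/2 (X = -4*(-11/8) = 11/2 ≈ 5.5000)
M(V) = 2/61 (M(V) = 1/(11/2 + (-5)**2) = 1/(11/2 + 25) = 1/(61/2) = 2/61)
M(-(6 + 0))**2 = (2/61)**2 = 4/3721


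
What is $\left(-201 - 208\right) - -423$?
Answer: $14$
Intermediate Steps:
$\left(-201 - 208\right) - -423 = -409 + 423 = 14$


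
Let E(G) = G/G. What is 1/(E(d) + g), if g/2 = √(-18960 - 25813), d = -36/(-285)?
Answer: 1/179093 - 2*I*√44773/179093 ≈ 5.5837e-6 - 0.002363*I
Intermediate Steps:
d = 12/95 (d = -36*(-1/285) = 12/95 ≈ 0.12632)
E(G) = 1
g = 2*I*√44773 (g = 2*√(-18960 - 25813) = 2*√(-44773) = 2*(I*√44773) = 2*I*√44773 ≈ 423.19*I)
1/(E(d) + g) = 1/(1 + 2*I*√44773)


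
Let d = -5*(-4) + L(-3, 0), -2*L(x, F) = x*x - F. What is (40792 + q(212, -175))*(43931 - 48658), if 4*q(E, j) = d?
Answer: -1542736809/8 ≈ -1.9284e+8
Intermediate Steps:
L(x, F) = F/2 - x²/2 (L(x, F) = -(x*x - F)/2 = -(x² - F)/2 = F/2 - x²/2)
d = 31/2 (d = -5*(-4) + ((½)*0 - ½*(-3)²) = 20 + (0 - ½*9) = 20 + (0 - 9/2) = 20 - 9/2 = 31/2 ≈ 15.500)
q(E, j) = 31/8 (q(E, j) = (¼)*(31/2) = 31/8)
(40792 + q(212, -175))*(43931 - 48658) = (40792 + 31/8)*(43931 - 48658) = (326367/8)*(-4727) = -1542736809/8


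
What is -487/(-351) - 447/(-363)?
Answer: 111226/42471 ≈ 2.6189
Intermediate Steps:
-487/(-351) - 447/(-363) = -487*(-1/351) - 447*(-1/363) = 487/351 + 149/121 = 111226/42471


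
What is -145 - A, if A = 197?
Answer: -342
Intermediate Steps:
-145 - A = -145 - 1*197 = -145 - 197 = -342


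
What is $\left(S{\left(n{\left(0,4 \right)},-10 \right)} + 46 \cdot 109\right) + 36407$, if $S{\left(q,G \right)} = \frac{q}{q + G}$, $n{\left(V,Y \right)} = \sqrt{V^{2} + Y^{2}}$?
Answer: $\frac{124261}{3} \approx 41420.0$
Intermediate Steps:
$S{\left(q,G \right)} = \frac{q}{G + q}$
$\left(S{\left(n{\left(0,4 \right)},-10 \right)} + 46 \cdot 109\right) + 36407 = \left(\frac{\sqrt{0^{2} + 4^{2}}}{-10 + \sqrt{0^{2} + 4^{2}}} + 46 \cdot 109\right) + 36407 = \left(\frac{\sqrt{0 + 16}}{-10 + \sqrt{0 + 16}} + 5014\right) + 36407 = \left(\frac{\sqrt{16}}{-10 + \sqrt{16}} + 5014\right) + 36407 = \left(\frac{4}{-10 + 4} + 5014\right) + 36407 = \left(\frac{4}{-6} + 5014\right) + 36407 = \left(4 \left(- \frac{1}{6}\right) + 5014\right) + 36407 = \left(- \frac{2}{3} + 5014\right) + 36407 = \frac{15040}{3} + 36407 = \frac{124261}{3}$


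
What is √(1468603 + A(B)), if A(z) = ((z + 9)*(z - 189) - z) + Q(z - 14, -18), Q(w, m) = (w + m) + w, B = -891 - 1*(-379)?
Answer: 2*√455162 ≈ 1349.3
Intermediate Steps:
B = -512 (B = -891 + 379 = -512)
Q(w, m) = m + 2*w (Q(w, m) = (m + w) + w = m + 2*w)
A(z) = -46 + z + (-189 + z)*(9 + z) (A(z) = ((z + 9)*(z - 189) - z) + (-18 + 2*(z - 14)) = ((9 + z)*(-189 + z) - z) + (-18 + 2*(-14 + z)) = ((-189 + z)*(9 + z) - z) + (-18 + (-28 + 2*z)) = (-z + (-189 + z)*(9 + z)) + (-46 + 2*z) = -46 + z + (-189 + z)*(9 + z))
√(1468603 + A(B)) = √(1468603 + (-1747 + (-512)² - 179*(-512))) = √(1468603 + (-1747 + 262144 + 91648)) = √(1468603 + 352045) = √1820648 = 2*√455162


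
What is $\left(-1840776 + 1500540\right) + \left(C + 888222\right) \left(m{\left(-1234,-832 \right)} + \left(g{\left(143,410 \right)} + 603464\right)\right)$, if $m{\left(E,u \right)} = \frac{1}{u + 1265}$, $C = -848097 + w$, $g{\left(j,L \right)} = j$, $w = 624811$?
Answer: $\frac{173788743800564}{433} \approx 4.0136 \cdot 10^{11}$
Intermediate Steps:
$C = -223286$ ($C = -848097 + 624811 = -223286$)
$m{\left(E,u \right)} = \frac{1}{1265 + u}$
$\left(-1840776 + 1500540\right) + \left(C + 888222\right) \left(m{\left(-1234,-832 \right)} + \left(g{\left(143,410 \right)} + 603464\right)\right) = \left(-1840776 + 1500540\right) + \left(-223286 + 888222\right) \left(\frac{1}{1265 - 832} + \left(143 + 603464\right)\right) = -340236 + 664936 \left(\frac{1}{433} + 603607\right) = -340236 + 664936 \cdot \frac{261361832}{433} = -340236 + \frac{173788891122752}{433} = \frac{173788743800564}{433}$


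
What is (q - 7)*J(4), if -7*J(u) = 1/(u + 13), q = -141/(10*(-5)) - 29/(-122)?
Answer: 6012/181475 ≈ 0.033128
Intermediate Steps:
q = 4663/1525 (q = -141/(-50) - 29*(-1/122) = -141*(-1/50) + 29/122 = 141/50 + 29/122 = 4663/1525 ≈ 3.0577)
J(u) = -1/(7*(13 + u)) (J(u) = -1/(7*(u + 13)) = -1/(7*(13 + u)))
(q - 7)*J(4) = (4663/1525 - 7)*(-1/(91 + 7*4)) = -(-6012)/(1525*(91 + 28)) = -(-6012)/(1525*119) = -6012/1525*(-1/119) = 6012/181475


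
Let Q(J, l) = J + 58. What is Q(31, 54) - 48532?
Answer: -48443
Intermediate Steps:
Q(J, l) = 58 + J
Q(31, 54) - 48532 = (58 + 31) - 48532 = 89 - 48532 = -48443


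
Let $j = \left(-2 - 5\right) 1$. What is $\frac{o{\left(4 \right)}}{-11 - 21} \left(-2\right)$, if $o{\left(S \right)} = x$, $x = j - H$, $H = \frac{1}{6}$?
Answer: $- \frac{43}{96} \approx -0.44792$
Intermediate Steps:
$H = \frac{1}{6} \approx 0.16667$
$j = -7$ ($j = \left(-7\right) 1 = -7$)
$x = - \frac{43}{6}$ ($x = -7 - \frac{1}{6} = - \frac{43}{6} \approx -7.1667$)
$o{\left(S \right)} = - \frac{43}{6}$
$\frac{o{\left(4 \right)}}{-11 - 21} \left(-2\right) = \frac{1}{-11 - 21} \left(- \frac{43}{6}\right) \left(-2\right) = \frac{1}{-32} \left(- \frac{43}{6}\right) \left(-2\right) = \left(- \frac{1}{32}\right) \left(- \frac{43}{6}\right) \left(-2\right) = \frac{43}{192} \left(-2\right) = - \frac{43}{96}$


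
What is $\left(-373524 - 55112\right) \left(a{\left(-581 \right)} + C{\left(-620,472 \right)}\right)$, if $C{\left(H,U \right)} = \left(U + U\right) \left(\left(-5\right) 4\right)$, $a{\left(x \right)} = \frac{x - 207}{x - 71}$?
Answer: $\frac{1319017130548}{163} \approx 8.0921 \cdot 10^{9}$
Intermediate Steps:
$a{\left(x \right)} = \frac{-207 + x}{-71 + x}$
$C{\left(H,U \right)} = - 40 U$ ($C{\left(H,U \right)} = 2 U \left(-20\right) = - 40 U$)
$\left(-373524 - 55112\right) \left(a{\left(-581 \right)} + C{\left(-620,472 \right)}\right) = \left(-373524 - 55112\right) \left(\frac{-207 - 581}{-71 - 581} - 18880\right) = - 428636 \left(\frac{1}{-652} \left(-788\right) - 18880\right) = - 428636 \left(\left(- \frac{1}{652}\right) \left(-788\right) - 18880\right) = - 428636 \left(\frac{197}{163} - 18880\right) = \left(-428636\right) \left(- \frac{3077243}{163}\right) = \frac{1319017130548}{163}$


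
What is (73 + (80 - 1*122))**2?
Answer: 961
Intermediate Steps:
(73 + (80 - 1*122))**2 = (73 + (80 - 122))**2 = (73 - 42)**2 = 31**2 = 961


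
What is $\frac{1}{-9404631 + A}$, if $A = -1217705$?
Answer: $- \frac{1}{10622336} \approx -9.4141 \cdot 10^{-8}$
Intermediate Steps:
$\frac{1}{-9404631 + A} = \frac{1}{-9404631 - 1217705} = \frac{1}{-10622336} = - \frac{1}{10622336}$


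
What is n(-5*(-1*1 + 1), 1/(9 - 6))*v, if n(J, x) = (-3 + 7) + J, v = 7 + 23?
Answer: 120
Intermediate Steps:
v = 30
n(J, x) = 4 + J
n(-5*(-1*1 + 1), 1/(9 - 6))*v = (4 - 5*(-1*1 + 1))*30 = (4 - 5*(-1 + 1))*30 = (4 - 5*0)*30 = (4 + 0)*30 = 4*30 = 120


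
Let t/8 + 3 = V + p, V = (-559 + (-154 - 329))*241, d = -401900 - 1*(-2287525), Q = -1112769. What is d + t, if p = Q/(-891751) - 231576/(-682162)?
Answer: -5360256295264287/43451331833 ≈ -1.2336e+5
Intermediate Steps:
d = 1885625 (d = -401900 + 2287525 = 1885625)
V = -251122 (V = (-559 - 483)*241 = -1042*241 = -251122)
p = 68971204011/43451331833 (p = -1112769/(-891751) - 231576/(-682162) = -1112769*(-1/891751) - 231576*(-1/682162) = 158967/127393 + 115788/341081 = 68971204011/43451331833 ≈ 1.5873)
t = -87293173882864912/43451331833 (t = -24 + 8*(-251122 + 68971204011/43451331833) = -24 + 8*(-10911516381362615/43451331833) = -24 - 87292131050900920/43451331833 = -87293173882864912/43451331833 ≈ -2.0090e+6)
d + t = 1885625 - 87293173882864912/43451331833 = -5360256295264287/43451331833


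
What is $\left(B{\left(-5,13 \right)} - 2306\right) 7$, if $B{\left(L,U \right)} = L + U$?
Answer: $-16086$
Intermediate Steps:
$\left(B{\left(-5,13 \right)} - 2306\right) 7 = \left(\left(-5 + 13\right) - 2306\right) 7 = \left(8 - 2306\right) 7 = \left(-2298\right) 7 = -16086$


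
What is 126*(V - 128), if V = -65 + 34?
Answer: -20034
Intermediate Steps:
V = -31
126*(V - 128) = 126*(-31 - 128) = 126*(-159) = -20034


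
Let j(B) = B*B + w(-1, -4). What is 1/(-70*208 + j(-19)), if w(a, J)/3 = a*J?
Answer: -1/14187 ≈ -7.0487e-5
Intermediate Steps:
w(a, J) = 3*J*a (w(a, J) = 3*(a*J) = 3*(J*a) = 3*J*a)
j(B) = 12 + B**2 (j(B) = B*B + 3*(-4)*(-1) = B**2 + 12 = 12 + B**2)
1/(-70*208 + j(-19)) = 1/(-70*208 + (12 + (-19)**2)) = 1/(-14560 + (12 + 361)) = 1/(-14560 + 373) = 1/(-14187) = -1/14187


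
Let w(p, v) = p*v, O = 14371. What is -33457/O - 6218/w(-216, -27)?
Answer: -142240051/41905836 ≈ -3.3943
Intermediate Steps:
-33457/O - 6218/w(-216, -27) = -33457/14371 - 6218/((-216*(-27))) = -33457*1/14371 - 6218/5832 = -33457/14371 - 6218*1/5832 = -33457/14371 - 3109/2916 = -142240051/41905836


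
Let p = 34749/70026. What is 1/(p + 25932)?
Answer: 2122/55028757 ≈ 3.8562e-5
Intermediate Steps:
p = 1053/2122 (p = 34749*(1/70026) = 1053/2122 ≈ 0.49623)
1/(p + 25932) = 1/(1053/2122 + 25932) = 1/(55028757/2122) = 2122/55028757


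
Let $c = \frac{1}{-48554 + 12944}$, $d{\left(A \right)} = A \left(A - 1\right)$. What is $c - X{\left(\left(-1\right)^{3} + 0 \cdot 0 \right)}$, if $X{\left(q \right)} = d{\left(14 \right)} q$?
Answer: $\frac{6481019}{35610} \approx 182.0$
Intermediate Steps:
$d{\left(A \right)} = A \left(-1 + A\right)$
$c = - \frac{1}{35610}$ ($c = \frac{1}{-35610} = - \frac{1}{35610} \approx -2.8082 \cdot 10^{-5}$)
$X{\left(q \right)} = 182 q$ ($X{\left(q \right)} = 14 \left(-1 + 14\right) q = 14 \cdot 13 q = 182 q$)
$c - X{\left(\left(-1\right)^{3} + 0 \cdot 0 \right)} = - \frac{1}{35610} - 182 \left(\left(-1\right)^{3} + 0 \cdot 0\right) = - \frac{1}{35610} - 182 \left(-1 + 0\right) = - \frac{1}{35610} - 182 \left(-1\right) = - \frac{1}{35610} - -182 = - \frac{1}{35610} + 182 = \frac{6481019}{35610}$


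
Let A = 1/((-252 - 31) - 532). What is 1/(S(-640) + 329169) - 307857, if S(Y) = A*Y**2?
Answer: -16492708230176/53572627 ≈ -3.0786e+5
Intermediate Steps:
A = -1/815 (A = 1/(-283 - 532) = 1/(-815) = -1/815 ≈ -0.0012270)
S(Y) = -Y**2/815
1/(S(-640) + 329169) - 307857 = 1/(-1/815*(-640)**2 + 329169) - 307857 = 1/(-1/815*409600 + 329169) - 307857 = 1/(-81920/163 + 329169) - 307857 = 1/(53572627/163) - 307857 = 163/53572627 - 307857 = -16492708230176/53572627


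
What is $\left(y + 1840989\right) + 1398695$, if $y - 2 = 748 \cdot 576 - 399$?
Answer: $3670135$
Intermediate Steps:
$y = 430451$ ($y = 2 + \left(748 \cdot 576 - 399\right) = 2 + \left(430848 - 399\right) = 2 + 430449 = 430451$)
$\left(y + 1840989\right) + 1398695 = \left(430451 + 1840989\right) + 1398695 = 2271440 + 1398695 = 3670135$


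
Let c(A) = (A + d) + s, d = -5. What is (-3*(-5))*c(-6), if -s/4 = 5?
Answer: -465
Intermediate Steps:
s = -20 (s = -4*5 = -20)
c(A) = -25 + A (c(A) = (A - 5) - 20 = (-5 + A) - 20 = -25 + A)
(-3*(-5))*c(-6) = (-3*(-5))*(-25 - 6) = 15*(-31) = -465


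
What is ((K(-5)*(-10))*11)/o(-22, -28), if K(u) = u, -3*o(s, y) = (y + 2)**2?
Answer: -825/338 ≈ -2.4408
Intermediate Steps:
o(s, y) = -(2 + y)**2/3 (o(s, y) = -(y + 2)**2/3 = -(2 + y)**2/3)
((K(-5)*(-10))*11)/o(-22, -28) = (-5*(-10)*11)/((-(2 - 28)**2/3)) = (50*11)/((-1/3*(-26)**2)) = 550/((-1/3*676)) = 550/(-676/3) = 550*(-3/676) = -825/338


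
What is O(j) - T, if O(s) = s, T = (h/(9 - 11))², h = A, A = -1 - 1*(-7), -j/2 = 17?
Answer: -43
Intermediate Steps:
j = -34 (j = -2*17 = -34)
A = 6 (A = -1 + 7 = 6)
h = 6
T = 9 (T = (6/(9 - 11))² = (6/(-2))² = (6*(-½))² = (-3)² = 9)
O(j) - T = -34 - 1*9 = -34 - 9 = -43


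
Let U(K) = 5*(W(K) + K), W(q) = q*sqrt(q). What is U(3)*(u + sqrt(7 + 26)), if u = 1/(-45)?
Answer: -(1 + sqrt(3))*(1 - 45*sqrt(33))/3 ≈ 234.51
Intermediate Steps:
W(q) = q**(3/2)
u = -1/45 ≈ -0.022222
U(K) = 5*K + 5*K**(3/2) (U(K) = 5*(K**(3/2) + K) = 5*(K + K**(3/2)) = 5*K + 5*K**(3/2))
U(3)*(u + sqrt(7 + 26)) = (5*3 + 5*3**(3/2))*(-1/45 + sqrt(7 + 26)) = (15 + 5*(3*sqrt(3)))*(-1/45 + sqrt(33)) = (15 + 15*sqrt(3))*(-1/45 + sqrt(33))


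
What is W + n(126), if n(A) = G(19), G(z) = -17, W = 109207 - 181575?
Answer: -72385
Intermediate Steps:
W = -72368
n(A) = -17
W + n(126) = -72368 - 17 = -72385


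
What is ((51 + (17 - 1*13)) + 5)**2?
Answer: 3600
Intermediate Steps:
((51 + (17 - 1*13)) + 5)**2 = ((51 + (17 - 13)) + 5)**2 = ((51 + 4) + 5)**2 = (55 + 5)**2 = 60**2 = 3600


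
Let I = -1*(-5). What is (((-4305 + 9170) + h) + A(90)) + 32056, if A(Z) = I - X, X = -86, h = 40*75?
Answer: 40012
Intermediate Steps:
h = 3000
I = 5
A(Z) = 91 (A(Z) = 5 - 1*(-86) = 5 + 86 = 91)
(((-4305 + 9170) + h) + A(90)) + 32056 = (((-4305 + 9170) + 3000) + 91) + 32056 = ((4865 + 3000) + 91) + 32056 = (7865 + 91) + 32056 = 7956 + 32056 = 40012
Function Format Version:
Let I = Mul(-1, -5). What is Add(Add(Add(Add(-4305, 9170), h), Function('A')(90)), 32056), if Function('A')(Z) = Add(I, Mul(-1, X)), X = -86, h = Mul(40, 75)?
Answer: 40012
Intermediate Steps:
h = 3000
I = 5
Function('A')(Z) = 91 (Function('A')(Z) = Add(5, Mul(-1, -86)) = Add(5, 86) = 91)
Add(Add(Add(Add(-4305, 9170), h), Function('A')(90)), 32056) = Add(Add(Add(Add(-4305, 9170), 3000), 91), 32056) = Add(Add(Add(4865, 3000), 91), 32056) = Add(Add(7865, 91), 32056) = Add(7956, 32056) = 40012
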